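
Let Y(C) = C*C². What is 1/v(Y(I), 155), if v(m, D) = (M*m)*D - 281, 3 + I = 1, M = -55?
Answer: 1/67919 ≈ 1.4723e-5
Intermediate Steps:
I = -2 (I = -3 + 1 = -2)
Y(C) = C³
v(m, D) = -281 - 55*D*m (v(m, D) = (-55*m)*D - 281 = -55*D*m - 281 = -281 - 55*D*m)
1/v(Y(I), 155) = 1/(-281 - 55*155*(-2)³) = 1/(-281 - 55*155*(-8)) = 1/(-281 + 68200) = 1/67919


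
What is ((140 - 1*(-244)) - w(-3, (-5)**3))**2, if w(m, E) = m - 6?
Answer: 154449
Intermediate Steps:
w(m, E) = -6 + m
((140 - 1*(-244)) - w(-3, (-5)**3))**2 = ((140 - 1*(-244)) - (-6 - 3))**2 = ((140 + 244) - 1*(-9))**2 = (384 + 9)**2 = 393**2 = 154449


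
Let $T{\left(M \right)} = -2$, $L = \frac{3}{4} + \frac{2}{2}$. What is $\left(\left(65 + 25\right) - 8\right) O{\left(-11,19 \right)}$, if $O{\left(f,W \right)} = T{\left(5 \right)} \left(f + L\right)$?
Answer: $1517$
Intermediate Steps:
$L = \frac{7}{4}$ ($L = 3 \cdot \frac{1}{4} + 2 \cdot \frac{1}{2} = \frac{3}{4} + 1 = \frac{7}{4} \approx 1.75$)
$O{\left(f,W \right)} = - \frac{7}{2} - 2 f$ ($O{\left(f,W \right)} = - 2 \left(f + \frac{7}{4}\right) = - 2 \left(\frac{7}{4} + f\right) = - \frac{7}{2} - 2 f$)
$\left(\left(65 + 25\right) - 8\right) O{\left(-11,19 \right)} = \left(\left(65 + 25\right) - 8\right) \left(- \frac{7}{2} - -22\right) = \left(90 - 8\right) \left(- \frac{7}{2} + 22\right) = 82 \cdot \frac{37}{2} = 1517$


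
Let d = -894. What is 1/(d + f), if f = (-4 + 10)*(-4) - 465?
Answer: -1/1383 ≈ -0.00072307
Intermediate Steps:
f = -489 (f = 6*(-4) - 465 = -24 - 465 = -489)
1/(d + f) = 1/(-894 - 489) = 1/(-1383) = -1/1383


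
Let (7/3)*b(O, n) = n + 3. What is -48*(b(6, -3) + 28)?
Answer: -1344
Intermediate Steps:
b(O, n) = 9/7 + 3*n/7 (b(O, n) = 3*(n + 3)/7 = 3*(3 + n)/7 = 9/7 + 3*n/7)
-48*(b(6, -3) + 28) = -48*((9/7 + (3/7)*(-3)) + 28) = -48*((9/7 - 9/7) + 28) = -48*(0 + 28) = -48*28 = -1344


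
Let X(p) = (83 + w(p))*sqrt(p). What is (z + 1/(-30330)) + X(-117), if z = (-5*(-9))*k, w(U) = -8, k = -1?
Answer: -1364851/30330 + 225*I*sqrt(13) ≈ -45.0 + 811.25*I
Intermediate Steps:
X(p) = 75*sqrt(p) (X(p) = (83 - 8)*sqrt(p) = 75*sqrt(p))
z = -45 (z = -5*(-9)*(-1) = 45*(-1) = -45)
(z + 1/(-30330)) + X(-117) = (-45 + 1/(-30330)) + 75*sqrt(-117) = (-45 - 1/30330) + 75*(3*I*sqrt(13)) = -1364851/30330 + 225*I*sqrt(13)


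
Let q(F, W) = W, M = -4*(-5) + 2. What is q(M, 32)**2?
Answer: 1024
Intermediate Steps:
M = 22 (M = 20 + 2 = 22)
q(M, 32)**2 = 32**2 = 1024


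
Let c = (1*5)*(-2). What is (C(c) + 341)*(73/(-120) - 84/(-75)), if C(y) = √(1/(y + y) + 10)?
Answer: 104687/600 + 307*√995/6000 ≈ 176.09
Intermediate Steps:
c = -10 (c = 5*(-2) = -10)
C(y) = √(10 + 1/(2*y)) (C(y) = √(1/(2*y) + 10) = √(10 + 1/(2*y)))
(C(c) + 341)*(73/(-120) - 84/(-75)) = (√(40 + 2/(-10))/2 + 341)*(73/(-120) - 84/(-75)) = (√(40 + 2*(-⅒))/2 + 341)*(73*(-1/120) - 84*(-1/75)) = (√(40 - ⅕)/2 + 341)*(-73/120 + 28/25) = (√(199/5)/2 + 341)*(307/600) = ((√995/5)/2 + 341)*(307/600) = (√995/10 + 341)*(307/600) = (341 + √995/10)*(307/600) = 104687/600 + 307*√995/6000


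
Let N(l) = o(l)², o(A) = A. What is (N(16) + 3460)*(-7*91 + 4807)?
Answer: 15495720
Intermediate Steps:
N(l) = l²
(N(16) + 3460)*(-7*91 + 4807) = (16² + 3460)*(-7*91 + 4807) = (256 + 3460)*(-637 + 4807) = 3716*4170 = 15495720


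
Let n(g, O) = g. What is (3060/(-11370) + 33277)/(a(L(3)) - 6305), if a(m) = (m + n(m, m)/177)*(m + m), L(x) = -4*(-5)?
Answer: -2232302937/368988715 ≈ -6.0498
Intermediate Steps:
L(x) = 20
a(m) = 356*m**2/177 (a(m) = (m + m/177)*(m + m) = (m + m*(1/177))*(2*m) = (m + m/177)*(2*m) = (178*m/177)*(2*m) = 356*m**2/177)
(3060/(-11370) + 33277)/(a(L(3)) - 6305) = (3060/(-11370) + 33277)/((356/177)*20**2 - 6305) = (3060*(-1/11370) + 33277)/((356/177)*400 - 6305) = (-102/379 + 33277)/(142400/177 - 6305) = 12611881/(379*(-973585/177)) = (12611881/379)*(-177/973585) = -2232302937/368988715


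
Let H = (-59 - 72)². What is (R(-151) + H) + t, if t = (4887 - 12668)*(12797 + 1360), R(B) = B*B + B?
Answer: -110115806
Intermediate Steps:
R(B) = B + B² (R(B) = B² + B = B + B²)
H = 17161 (H = (-131)² = 17161)
t = -110155617 (t = -7781*14157 = -110155617)
(R(-151) + H) + t = (-151*(1 - 151) + 17161) - 110155617 = (-151*(-150) + 17161) - 110155617 = (22650 + 17161) - 110155617 = 39811 - 110155617 = -110115806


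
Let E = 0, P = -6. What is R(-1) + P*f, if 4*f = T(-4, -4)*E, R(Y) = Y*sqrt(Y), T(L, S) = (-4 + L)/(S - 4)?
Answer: -I ≈ -1.0*I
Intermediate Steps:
T(L, S) = (-4 + L)/(-4 + S)
R(Y) = Y**(3/2)
f = 0 (f = (((-4 - 4)/(-4 - 4))*0)/4 = ((-8/(-8))*0)/4 = (-1/8*(-8)*0)/4 = (1*0)/4 = (1/4)*0 = 0)
R(-1) + P*f = (-1)**(3/2) - 6*0 = -I + 0 = -I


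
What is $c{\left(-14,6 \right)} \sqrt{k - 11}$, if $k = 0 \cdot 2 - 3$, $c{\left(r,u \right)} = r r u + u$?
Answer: $1182 i \sqrt{14} \approx 4422.6 i$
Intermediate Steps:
$c{\left(r,u \right)} = u + u r^{2}$ ($c{\left(r,u \right)} = r^{2} u + u = u r^{2} + u = u + u r^{2}$)
$k = -3$ ($k = 0 - 3 = -3$)
$c{\left(-14,6 \right)} \sqrt{k - 11} = 6 \left(1 + \left(-14\right)^{2}\right) \sqrt{-3 - 11} = 6 \left(1 + 196\right) \sqrt{-14} = 6 \cdot 197 i \sqrt{14} = 1182 i \sqrt{14}$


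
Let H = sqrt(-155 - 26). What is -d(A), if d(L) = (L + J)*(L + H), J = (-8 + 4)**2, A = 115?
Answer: -15065 - 131*I*sqrt(181) ≈ -15065.0 - 1762.4*I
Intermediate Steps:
H = I*sqrt(181) (H = sqrt(-181) = I*sqrt(181) ≈ 13.454*I)
J = 16 (J = (-4)**2 = 16)
d(L) = (16 + L)*(L + I*sqrt(181)) (d(L) = (L + 16)*(L + I*sqrt(181)) = (16 + L)*(L + I*sqrt(181)))
-d(A) = -(115**2 + 16*115 + 16*I*sqrt(181) + I*115*sqrt(181)) = -(13225 + 1840 + 16*I*sqrt(181) + 115*I*sqrt(181)) = -(15065 + 131*I*sqrt(181)) = -15065 - 131*I*sqrt(181)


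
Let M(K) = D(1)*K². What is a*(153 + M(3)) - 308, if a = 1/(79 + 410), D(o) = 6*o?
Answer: -50135/163 ≈ -307.58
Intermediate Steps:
M(K) = 6*K² (M(K) = (6*1)*K² = 6*K²)
a = 1/489 ≈ 0.0020450
a*(153 + M(3)) - 308 = (153 + 6*3²)/489 - 308 = (153 + 6*9)/489 - 308 = (153 + 54)/489 - 308 = (1/489)*207 - 308 = 69/163 - 308 = -50135/163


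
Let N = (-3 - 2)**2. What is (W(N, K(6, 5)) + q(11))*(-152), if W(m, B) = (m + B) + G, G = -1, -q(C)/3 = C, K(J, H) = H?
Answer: 608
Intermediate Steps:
N = 25 (N = (-5)**2 = 25)
q(C) = -3*C
W(m, B) = -1 + B + m (W(m, B) = (m + B) - 1 = (B + m) - 1 = -1 + B + m)
(W(N, K(6, 5)) + q(11))*(-152) = ((-1 + 5 + 25) - 3*11)*(-152) = (29 - 33)*(-152) = -4*(-152) = 608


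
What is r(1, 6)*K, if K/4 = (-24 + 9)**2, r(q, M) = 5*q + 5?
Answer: 9000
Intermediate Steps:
r(q, M) = 5 + 5*q
K = 900 (K = 4*(-24 + 9)**2 = 4*(-15)**2 = 4*225 = 900)
r(1, 6)*K = (5 + 5*1)*900 = (5 + 5)*900 = 10*900 = 9000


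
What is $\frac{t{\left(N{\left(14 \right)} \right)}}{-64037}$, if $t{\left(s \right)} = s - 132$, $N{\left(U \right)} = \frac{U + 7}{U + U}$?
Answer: $\frac{525}{256148} \approx 0.0020496$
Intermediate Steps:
$N{\left(U \right)} = \frac{7 + U}{2 U}$
$t{\left(s \right)} = -132 + s$ ($t{\left(s \right)} = s - 132 = -132 + s$)
$\frac{t{\left(N{\left(14 \right)} \right)}}{-64037} = \frac{-132 + \frac{7 + 14}{2 \cdot 14}}{-64037} = \left(-132 + \frac{1}{2} \cdot \frac{1}{14} \cdot 21\right) \left(- \frac{1}{64037}\right) = \left(-132 + \frac{3}{4}\right) \left(- \frac{1}{64037}\right) = \left(- \frac{525}{4}\right) \left(- \frac{1}{64037}\right) = \frac{525}{256148}$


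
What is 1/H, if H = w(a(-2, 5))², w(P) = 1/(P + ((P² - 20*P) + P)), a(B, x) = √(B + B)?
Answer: -1280 + 288*I ≈ -1280.0 + 288.0*I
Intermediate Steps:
a(B, x) = √2*√B (a(B, x) = √(2*B) = √2*√B)
w(P) = 1/(P² - 18*P) (w(P) = 1/(P + (P² - 19*P)) = 1/(P² - 18*P))
H = -(-18 - 2*I)²/430336 (H = (1/(((√2*√(-2)))*(-18 + √2*√(-2))))² = (1/(((√2*(I*√2)))*(-18 + √2*(I*√2))))² = (1/(((2*I))*(-18 + 2*I)))² = ((-I/2)*((-18 - 2*I)/328))² = (-I*(-18 - 2*I)/656)² = -(-18 - 2*I)²/430336 ≈ -0.00074361 - 0.00016731*I)
1/H = 1/(-5/6724 - 9*I/53792) = 1721344*(-5/6724 + 9*I/53792)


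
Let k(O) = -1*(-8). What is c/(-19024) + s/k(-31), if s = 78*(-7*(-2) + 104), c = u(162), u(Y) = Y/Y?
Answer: 21887111/19024 ≈ 1150.5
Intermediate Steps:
u(Y) = 1
c = 1
k(O) = 8
s = 9204 (s = 78*(14 + 104) = 78*118 = 9204)
c/(-19024) + s/k(-31) = 1/(-19024) + 9204/8 = 1*(-1/19024) + 9204*(1/8) = -1/19024 + 2301/2 = 21887111/19024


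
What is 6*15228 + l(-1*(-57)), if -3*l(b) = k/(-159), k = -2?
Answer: 43582534/477 ≈ 91368.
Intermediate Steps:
l(b) = -2/477 (l(b) = -(-2)/(3*(-159)) = -(-2)*(-1)/(3*159) = -⅓*2/159 = -2/477)
6*15228 + l(-1*(-57)) = 6*15228 - 2/477 = 91368 - 2/477 = 43582534/477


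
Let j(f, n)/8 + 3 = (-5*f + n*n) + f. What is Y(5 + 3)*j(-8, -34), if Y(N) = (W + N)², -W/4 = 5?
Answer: 1365120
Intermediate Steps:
W = -20 (W = -4*5 = -20)
Y(N) = (-20 + N)²
j(f, n) = -24 - 32*f + 8*n² (j(f, n) = -24 + 8*((-5*f + n*n) + f) = -24 + 8*((-5*f + n²) + f) = -24 + 8*((n² - 5*f) + f) = -24 + 8*(n² - 4*f) = -24 + (-32*f + 8*n²) = -24 - 32*f + 8*n²)
Y(5 + 3)*j(-8, -34) = (-20 + (5 + 3))²*(-24 - 32*(-8) + 8*(-34)²) = (-20 + 8)²*(-24 + 256 + 8*1156) = (-12)²*(-24 + 256 + 9248) = 144*9480 = 1365120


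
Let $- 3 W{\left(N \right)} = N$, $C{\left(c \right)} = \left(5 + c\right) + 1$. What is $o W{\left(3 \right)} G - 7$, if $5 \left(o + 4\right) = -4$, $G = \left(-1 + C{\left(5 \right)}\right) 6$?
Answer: $281$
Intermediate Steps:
$C{\left(c \right)} = 6 + c$
$W{\left(N \right)} = - \frac{N}{3}$
$G = 60$ ($G = \left(-1 + \left(6 + 5\right)\right) 6 = \left(-1 + 11\right) 6 = 10 \cdot 6 = 60$)
$o = - \frac{24}{5}$ ($o = -4 + \frac{1}{5} \left(-4\right) = -4 - \frac{4}{5} = - \frac{24}{5} \approx -4.8$)
$o W{\left(3 \right)} G - 7 = - \frac{24 \left(\left(- \frac{1}{3}\right) 3\right)}{5} \cdot 60 - 7 = \left(- \frac{24}{5}\right) \left(-1\right) 60 - 7 = \frac{24}{5} \cdot 60 - 7 = 288 - 7 = 281$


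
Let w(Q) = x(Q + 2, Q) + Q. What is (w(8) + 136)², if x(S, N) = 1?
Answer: 21025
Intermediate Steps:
w(Q) = 1 + Q
(w(8) + 136)² = ((1 + 8) + 136)² = (9 + 136)² = 145² = 21025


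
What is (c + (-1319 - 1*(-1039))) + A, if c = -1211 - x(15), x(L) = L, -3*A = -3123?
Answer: -465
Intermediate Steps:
A = 1041 (A = -⅓*(-3123) = 1041)
c = -1226 (c = -1211 - 1*15 = -1211 - 15 = -1226)
(c + (-1319 - 1*(-1039))) + A = (-1226 + (-1319 - 1*(-1039))) + 1041 = (-1226 + (-1319 + 1039)) + 1041 = (-1226 - 280) + 1041 = -1506 + 1041 = -465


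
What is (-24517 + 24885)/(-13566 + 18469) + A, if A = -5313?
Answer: -26049271/4903 ≈ -5312.9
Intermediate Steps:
(-24517 + 24885)/(-13566 + 18469) + A = (-24517 + 24885)/(-13566 + 18469) - 5313 = 368/4903 - 5313 = -26049271/4903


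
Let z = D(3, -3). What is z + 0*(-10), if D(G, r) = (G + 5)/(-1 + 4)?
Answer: 8/3 ≈ 2.6667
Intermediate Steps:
D(G, r) = 5/3 + G/3 (D(G, r) = (5 + G)/3 = (5 + G)*(⅓) = 5/3 + G/3)
z = 8/3 (z = 5/3 + (⅓)*3 = 5/3 + 1 = 8/3 ≈ 2.6667)
z + 0*(-10) = 8/3 + 0*(-10) = 8/3 + 0 = 8/3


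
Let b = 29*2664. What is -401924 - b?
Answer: -479180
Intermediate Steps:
b = 77256
-401924 - b = -401924 - 1*77256 = -401924 - 77256 = -479180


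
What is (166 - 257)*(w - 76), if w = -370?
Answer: 40586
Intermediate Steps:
(166 - 257)*(w - 76) = (166 - 257)*(-370 - 76) = -91*(-446) = 40586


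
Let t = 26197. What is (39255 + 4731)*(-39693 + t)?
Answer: -593635056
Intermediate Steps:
(39255 + 4731)*(-39693 + t) = (39255 + 4731)*(-39693 + 26197) = 43986*(-13496) = -593635056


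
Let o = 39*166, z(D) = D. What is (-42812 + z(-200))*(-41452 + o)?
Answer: 1504473736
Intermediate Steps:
o = 6474
(-42812 + z(-200))*(-41452 + o) = (-42812 - 200)*(-41452 + 6474) = -43012*(-34978) = 1504473736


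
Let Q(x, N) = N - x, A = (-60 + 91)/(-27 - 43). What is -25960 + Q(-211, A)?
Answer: -1802461/70 ≈ -25749.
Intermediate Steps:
A = -31/70 (A = 31/(-70) = 31*(-1/70) = -31/70 ≈ -0.44286)
-25960 + Q(-211, A) = -25960 + (-31/70 - 1*(-211)) = -25960 + (-31/70 + 211) = -25960 + 14739/70 = -1802461/70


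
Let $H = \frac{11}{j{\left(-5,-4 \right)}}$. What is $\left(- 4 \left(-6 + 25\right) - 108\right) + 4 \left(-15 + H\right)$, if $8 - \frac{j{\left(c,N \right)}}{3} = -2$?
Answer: $- \frac{3638}{15} \approx -242.53$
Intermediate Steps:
$j{\left(c,N \right)} = 30$ ($j{\left(c,N \right)} = 24 - -6 = 24 + 6 = 30$)
$H = \frac{11}{30} \approx 0.36667$
$\left(- 4 \left(-6 + 25\right) - 108\right) + 4 \left(-15 + H\right) = \left(- 4 \left(-6 + 25\right) - 108\right) + 4 \left(-15 + \frac{11}{30}\right) = \left(\left(-4\right) 19 - 108\right) + 4 \left(- \frac{439}{30}\right) = \left(-76 - 108\right) - \frac{878}{15} = -184 - \frac{878}{15} = - \frac{3638}{15}$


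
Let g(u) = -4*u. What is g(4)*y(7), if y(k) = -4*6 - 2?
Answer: 416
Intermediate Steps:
y(k) = -26 (y(k) = -24 - 2 = -26)
g(4)*y(7) = -4*4*(-26) = -16*(-26) = 416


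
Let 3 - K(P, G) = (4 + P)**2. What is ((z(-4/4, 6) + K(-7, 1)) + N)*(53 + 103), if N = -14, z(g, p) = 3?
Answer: -2652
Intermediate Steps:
K(P, G) = 3 - (4 + P)**2
((z(-4/4, 6) + K(-7, 1)) + N)*(53 + 103) = ((3 + (3 - (4 - 7)**2)) - 14)*(53 + 103) = ((3 + (3 - 1*(-3)**2)) - 14)*156 = ((3 + (3 - 1*9)) - 14)*156 = ((3 + (3 - 9)) - 14)*156 = ((3 - 6) - 14)*156 = (-3 - 14)*156 = -17*156 = -2652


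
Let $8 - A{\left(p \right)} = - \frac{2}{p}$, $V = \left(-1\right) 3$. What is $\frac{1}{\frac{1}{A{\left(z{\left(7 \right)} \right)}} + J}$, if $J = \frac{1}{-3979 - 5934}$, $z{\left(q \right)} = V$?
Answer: $\frac{218086}{29717} \approx 7.3388$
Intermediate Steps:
$V = -3$
$z{\left(q \right)} = -3$
$A{\left(p \right)} = 8 + \frac{2}{p}$ ($A{\left(p \right)} = 8 - - \frac{2}{p} = 8 + \frac{2}{p}$)
$J = - \frac{1}{9913}$ ($J = \frac{1}{-9913} = - \frac{1}{9913} \approx -0.00010088$)
$\frac{1}{\frac{1}{A{\left(z{\left(7 \right)} \right)}} + J} = \frac{1}{\frac{1}{8 + \frac{2}{-3}} - \frac{1}{9913}} = \frac{1}{\frac{1}{8 + 2 \left(- \frac{1}{3}\right)} - \frac{1}{9913}} = \frac{1}{\frac{1}{8 - \frac{2}{3}} - \frac{1}{9913}} = \frac{1}{\frac{1}{\frac{22}{3}} - \frac{1}{9913}} = \frac{1}{\frac{3}{22} - \frac{1}{9913}} = \frac{1}{\frac{29717}{218086}} = \frac{218086}{29717}$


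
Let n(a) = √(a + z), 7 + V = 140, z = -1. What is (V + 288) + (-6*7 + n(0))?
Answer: 379 + I ≈ 379.0 + 1.0*I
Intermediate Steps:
V = 133 (V = -7 + 140 = 133)
n(a) = √(-1 + a) (n(a) = √(a - 1) = √(-1 + a))
(V + 288) + (-6*7 + n(0)) = (133 + 288) + (-6*7 + √(-1 + 0)) = 421 + (-42 + √(-1)) = 421 + (-42 + I) = 379 + I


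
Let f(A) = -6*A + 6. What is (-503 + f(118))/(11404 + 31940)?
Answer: -1205/43344 ≈ -0.027801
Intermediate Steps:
f(A) = 6 - 6*A
(-503 + f(118))/(11404 + 31940) = (-503 + (6 - 6*118))/(11404 + 31940) = (-503 + (6 - 708))/43344 = (-503 - 702)*(1/43344) = -1205*1/43344 = -1205/43344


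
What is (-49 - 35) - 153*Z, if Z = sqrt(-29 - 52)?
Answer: -84 - 1377*I ≈ -84.0 - 1377.0*I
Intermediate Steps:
Z = 9*I (Z = sqrt(-81) = 9*I ≈ 9.0*I)
(-49 - 35) - 153*Z = (-49 - 35) - 1377*I = -84 - 1377*I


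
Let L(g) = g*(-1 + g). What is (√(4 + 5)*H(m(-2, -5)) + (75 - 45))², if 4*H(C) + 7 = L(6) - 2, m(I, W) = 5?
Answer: 33489/16 ≈ 2093.1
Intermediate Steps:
H(C) = 21/4 (H(C) = -7/4 + (6*(-1 + 6) - 2)/4 = -7/4 + (6*5 - 2)/4 = -7/4 + (30 - 2)/4 = -7/4 + (¼)*28 = -7/4 + 7 = 21/4)
(√(4 + 5)*H(m(-2, -5)) + (75 - 45))² = (√(4 + 5)*(21/4) + (75 - 45))² = (√9*(21/4) + 30)² = (3*(21/4) + 30)² = (63/4 + 30)² = (183/4)² = 33489/16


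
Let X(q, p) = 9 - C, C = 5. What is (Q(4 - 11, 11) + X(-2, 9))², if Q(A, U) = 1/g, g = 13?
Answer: 2809/169 ≈ 16.621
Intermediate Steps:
Q(A, U) = 1/13
X(q, p) = 4 (X(q, p) = 9 - 1*5 = 9 - 5 = 4)
(Q(4 - 11, 11) + X(-2, 9))² = (1/13 + 4)² = (53/13)² = 2809/169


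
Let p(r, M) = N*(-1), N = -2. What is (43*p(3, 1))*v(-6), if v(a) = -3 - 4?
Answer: -602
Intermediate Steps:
v(a) = -7
p(r, M) = 2 (p(r, M) = -2*(-1) = 2)
(43*p(3, 1))*v(-6) = (43*2)*(-7) = 86*(-7) = -602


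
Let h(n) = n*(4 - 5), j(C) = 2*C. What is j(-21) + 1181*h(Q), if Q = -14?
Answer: 16492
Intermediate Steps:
h(n) = -n (h(n) = n*(-1) = -n)
j(-21) + 1181*h(Q) = 2*(-21) + 1181*(-1*(-14)) = -42 + 1181*14 = -42 + 16534 = 16492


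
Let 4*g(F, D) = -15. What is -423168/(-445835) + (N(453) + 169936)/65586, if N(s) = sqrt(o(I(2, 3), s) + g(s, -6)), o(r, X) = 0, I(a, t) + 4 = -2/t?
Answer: 2724139816/769487745 + I*sqrt(15)/131172 ≈ 3.5402 + 2.9526e-5*I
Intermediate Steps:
I(a, t) = -4 - 2/t
g(F, D) = -15/4 (g(F, D) = (1/4)*(-15) = -15/4)
N(s) = I*sqrt(15)/2 (N(s) = sqrt(0 - 15/4) = sqrt(-15/4) = I*sqrt(15)/2)
-423168/(-445835) + (N(453) + 169936)/65586 = -423168/(-445835) + (I*sqrt(15)/2 + 169936)/65586 = -423168*(-1/445835) + (169936 + I*sqrt(15)/2)*(1/65586) = 22272/23465 + (84968/32793 + I*sqrt(15)/131172) = 2724139816/769487745 + I*sqrt(15)/131172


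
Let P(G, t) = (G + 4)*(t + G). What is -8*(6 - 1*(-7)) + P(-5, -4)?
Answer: -95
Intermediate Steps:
P(G, t) = (4 + G)*(G + t)
-8*(6 - 1*(-7)) + P(-5, -4) = -8*(6 - 1*(-7)) + ((-5)**2 + 4*(-5) + 4*(-4) - 5*(-4)) = -8*(6 + 7) + (25 - 20 - 16 + 20) = -8*13 + 9 = -104 + 9 = -95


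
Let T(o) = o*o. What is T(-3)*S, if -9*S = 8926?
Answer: -8926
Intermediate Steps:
S = -8926/9 (S = -⅑*8926 = -8926/9 ≈ -991.78)
T(o) = o²
T(-3)*S = (-3)²*(-8926/9) = 9*(-8926/9) = -8926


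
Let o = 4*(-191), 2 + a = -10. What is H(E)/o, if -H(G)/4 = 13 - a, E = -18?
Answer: 25/191 ≈ 0.13089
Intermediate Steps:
a = -12 (a = -2 - 10 = -12)
H(G) = -100 (H(G) = -4*(13 - 1*(-12)) = -4*(13 + 12) = -4*25 = -100)
o = -764
H(E)/o = -100/(-764) = -100*(-1/764) = 25/191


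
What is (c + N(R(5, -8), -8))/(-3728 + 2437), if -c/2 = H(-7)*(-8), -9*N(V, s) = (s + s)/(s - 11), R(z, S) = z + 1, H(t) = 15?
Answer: -41024/220761 ≈ -0.18583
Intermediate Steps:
R(z, S) = 1 + z
N(V, s) = -2*s/(9*(-11 + s)) (N(V, s) = -(s + s)/(9*(s - 11)) = -2*s/(9*(-11 + s)))
c = 240 (c = -30*(-8) = -2*(-120) = 240)
(c + N(R(5, -8), -8))/(-3728 + 2437) = (240 - 2*(-8)/(-99 + 9*(-8)))/(-3728 + 2437) = (240 - 2*(-8)/(-99 - 72))/(-1291) = (240 - 2*(-8)/(-171))*(-1/1291) = (240 - 2*(-8)*(-1/171))*(-1/1291) = (240 - 16/171)*(-1/1291) = (41024/171)*(-1/1291) = -41024/220761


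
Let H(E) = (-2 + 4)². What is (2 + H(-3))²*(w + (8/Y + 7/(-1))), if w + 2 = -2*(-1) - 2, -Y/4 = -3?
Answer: -300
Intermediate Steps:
Y = 12 (Y = -4*(-3) = 12)
H(E) = 4 (H(E) = 2² = 4)
w = -2 (w = -2 + (-2*(-1) - 2) = -2 + (2 - 2) = -2 + 0 = -2)
(2 + H(-3))²*(w + (8/Y + 7/(-1))) = (2 + 4)²*(-2 + (8/12 + 7/(-1))) = 6²*(-2 + (8*(1/12) + 7*(-1))) = 36*(-2 + (⅔ - 7)) = 36*(-2 - 19/3) = 36*(-25/3) = -300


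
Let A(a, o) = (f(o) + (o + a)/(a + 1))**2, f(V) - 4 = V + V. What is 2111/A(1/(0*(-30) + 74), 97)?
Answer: 1319375/53919649 ≈ 0.024469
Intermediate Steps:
f(V) = 4 + 2*V (f(V) = 4 + (V + V) = 4 + 2*V)
A(a, o) = (4 + 2*o + (a + o)/(1 + a))**2 (A(a, o) = ((4 + 2*o) + (o + a)/(a + 1))**2 = ((4 + 2*o) + (a + o)/(1 + a))**2 = (4 + 2*o + (a + o)/(1 + a))**2)
2111/A(1/(0*(-30) + 74), 97) = 2111/(((4 + 1/(0*(-30) + 74) + 3*97 + 2*(2 + 97)/(0*(-30) + 74))**2/(1 + 1/(0*(-30) + 74))**2)) = 2111/(((4 + 1/(0 + 74) + 291 + 2*99/(0 + 74))**2/(1 + 1/(0 + 74))**2)) = 2111/(((4 + 1/74 + 291 + 2*99/74)**2/(1 + 1/74)**2)) = 2111/(((4 + 1/74 + 291 + 2*(1/74)*99)**2/(1 + 1/74)**2)) = 2111/(((4 + 1/74 + 291 + 99/37)**2/(75/74)**2)) = 2111/((5476*(22029/74)**2/5625)) = 2111/(((5476/5625)*(485276841/5476))) = 2111/(53919649/625) = 2111*(625/53919649) = 1319375/53919649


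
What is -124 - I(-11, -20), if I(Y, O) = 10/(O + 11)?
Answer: -1106/9 ≈ -122.89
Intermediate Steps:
I(Y, O) = 10/(11 + O)
-124 - I(-11, -20) = -124 - 10/(11 - 20) = -124 - 10/(-9) = -124 - 10*(-1)/9 = -124 - 1*(-10/9) = -124 + 10/9 = -1106/9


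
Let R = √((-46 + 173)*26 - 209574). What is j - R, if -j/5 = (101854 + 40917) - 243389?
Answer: 503090 - 8*I*√3223 ≈ 5.0309e+5 - 454.17*I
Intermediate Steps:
R = 8*I*√3223 (R = √(127*26 - 209574) = √(3302 - 209574) = √(-206272) = 8*I*√3223 ≈ 454.17*I)
j = 503090 (j = -5*((101854 + 40917) - 243389) = -5*(142771 - 243389) = -5*(-100618) = 503090)
j - R = 503090 - 8*I*√3223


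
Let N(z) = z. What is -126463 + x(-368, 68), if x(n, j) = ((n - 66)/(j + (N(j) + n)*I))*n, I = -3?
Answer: -15282059/121 ≈ -1.2630e+5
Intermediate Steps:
x(n, j) = n*(-66 + n)/(-3*n - 2*j) (x(n, j) = ((n - 66)/(j + (j + n)*(-3)))*n = ((-66 + n)/(j + (-3*j - 3*n)))*n = ((-66 + n)/(-3*n - 2*j))*n = n*(-66 + n)/(-3*n - 2*j))
-126463 + x(-368, 68) = -126463 - 368*(66 - 1*(-368))/(2*68 + 3*(-368)) = -126463 - 368*(66 + 368)/(136 - 1104) = -126463 - 368*434/(-968) = -126463 - 368*(-1/968)*434 = -126463 + 19964/121 = -15282059/121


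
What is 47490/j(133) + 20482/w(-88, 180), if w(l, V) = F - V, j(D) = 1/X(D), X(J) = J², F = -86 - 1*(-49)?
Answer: 26041565984/31 ≈ 8.4005e+8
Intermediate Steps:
F = -37 (F = -86 + 49 = -37)
j(D) = D⁻² (j(D) = 1/(D²) = D⁻²)
w(l, V) = -37 - V
47490/j(133) + 20482/w(-88, 180) = 47490/(133⁻²) + 20482/(-37 - 1*180) = 47490/(1/17689) + 20482/(-37 - 180) = 47490*17689 + 20482/(-217) = 840050610 + 20482*(-1/217) = 840050610 - 2926/31 = 26041565984/31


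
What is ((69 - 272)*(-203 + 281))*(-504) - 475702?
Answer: 7504634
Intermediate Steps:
((69 - 272)*(-203 + 281))*(-504) - 475702 = -203*78*(-504) - 475702 = -15834*(-504) - 475702 = 7980336 - 475702 = 7504634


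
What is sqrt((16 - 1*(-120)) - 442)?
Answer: 3*I*sqrt(34) ≈ 17.493*I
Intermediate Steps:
sqrt((16 - 1*(-120)) - 442) = sqrt((16 + 120) - 442) = sqrt(136 - 442) = sqrt(-306) = 3*I*sqrt(34)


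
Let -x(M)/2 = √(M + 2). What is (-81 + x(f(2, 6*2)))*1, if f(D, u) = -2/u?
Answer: -81 - √66/3 ≈ -83.708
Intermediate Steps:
x(M) = -2*√(2 + M) (x(M) = -2*√(M + 2) = -2*√(2 + M))
(-81 + x(f(2, 6*2)))*1 = (-81 - 2*√(2 - 2/(6*2)))*1 = (-81 - 2*√(2 - 2/12))*1 = (-81 - 2*√(2 - 2*1/12))*1 = (-81 - 2*√(2 - ⅙))*1 = (-81 - √66/3)*1 = -81 - √66/3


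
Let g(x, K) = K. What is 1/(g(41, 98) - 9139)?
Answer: -1/9041 ≈ -0.00011061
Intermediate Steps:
1/(g(41, 98) - 9139) = 1/(98 - 9139) = 1/(-9041) = -1/9041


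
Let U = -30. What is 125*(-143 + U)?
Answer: -21625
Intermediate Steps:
125*(-143 + U) = 125*(-143 - 30) = 125*(-173) = -21625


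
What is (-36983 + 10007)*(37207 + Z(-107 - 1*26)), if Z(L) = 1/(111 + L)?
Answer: -11040642864/11 ≈ -1.0037e+9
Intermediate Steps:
(-36983 + 10007)*(37207 + Z(-107 - 1*26)) = (-36983 + 10007)*(37207 + 1/(111 + (-107 - 1*26))) = -26976*(37207 + 1/(111 + (-107 - 26))) = -26976*(37207 + 1/(111 - 133)) = -26976*(37207 + 1/(-22)) = -26976*(37207 - 1/22) = -26976*818553/22 = -11040642864/11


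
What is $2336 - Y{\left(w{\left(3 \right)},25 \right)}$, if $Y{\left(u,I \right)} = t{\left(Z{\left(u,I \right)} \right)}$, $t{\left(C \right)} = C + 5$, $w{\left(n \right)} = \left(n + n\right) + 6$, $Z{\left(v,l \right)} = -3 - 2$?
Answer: $2336$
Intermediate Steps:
$Z{\left(v,l \right)} = -5$ ($Z{\left(v,l \right)} = -3 - 2 = -5$)
$w{\left(n \right)} = 6 + 2 n$ ($w{\left(n \right)} = 2 n + 6 = 6 + 2 n$)
$t{\left(C \right)} = 5 + C$
$Y{\left(u,I \right)} = 0$ ($Y{\left(u,I \right)} = 5 - 5 = 0$)
$2336 - Y{\left(w{\left(3 \right)},25 \right)} = 2336 - 0 = 2336 + 0 = 2336$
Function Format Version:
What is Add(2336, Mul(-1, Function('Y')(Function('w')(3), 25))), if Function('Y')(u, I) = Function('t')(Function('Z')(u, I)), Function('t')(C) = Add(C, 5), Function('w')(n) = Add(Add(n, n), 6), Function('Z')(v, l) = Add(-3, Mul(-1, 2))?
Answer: 2336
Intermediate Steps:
Function('Z')(v, l) = -5 (Function('Z')(v, l) = Add(-3, -2) = -5)
Function('w')(n) = Add(6, Mul(2, n)) (Function('w')(n) = Add(Mul(2, n), 6) = Add(6, Mul(2, n)))
Function('t')(C) = Add(5, C)
Function('Y')(u, I) = 0 (Function('Y')(u, I) = Add(5, -5) = 0)
Add(2336, Mul(-1, Function('Y')(Function('w')(3), 25))) = Add(2336, Mul(-1, 0)) = Add(2336, 0) = 2336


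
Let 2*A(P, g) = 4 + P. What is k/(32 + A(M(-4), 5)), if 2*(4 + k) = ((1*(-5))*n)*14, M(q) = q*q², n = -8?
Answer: 138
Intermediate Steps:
M(q) = q³
A(P, g) = 2 + P/2 (A(P, g) = (4 + P)/2 = 2 + P/2)
k = 276 (k = -4 + (((1*(-5))*(-8))*14)/2 = -4 + (-5*(-8)*14)/2 = -4 + (40*14)/2 = -4 + (½)*560 = -4 + 280 = 276)
k/(32 + A(M(-4), 5)) = 276/(32 + (2 + (½)*(-4)³)) = 276/(32 + (2 + (½)*(-64))) = 276/(32 + (2 - 32)) = 276/(32 - 30) = 276/2 = 276*(½) = 138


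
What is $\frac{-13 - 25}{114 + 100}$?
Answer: $- \frac{19}{107} \approx -0.17757$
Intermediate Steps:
$\frac{-13 - 25}{114 + 100} = \frac{-13 - 25}{214} = \frac{1}{214} \left(-38\right) = - \frac{19}{107}$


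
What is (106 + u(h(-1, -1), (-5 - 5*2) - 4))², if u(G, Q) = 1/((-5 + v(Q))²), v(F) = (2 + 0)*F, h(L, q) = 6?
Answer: 38414040025/3418801 ≈ 11236.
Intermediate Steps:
v(F) = 2*F
u(G, Q) = (-5 + 2*Q)⁻² (u(G, Q) = 1/((-5 + 2*Q)²) = (-5 + 2*Q)⁻²)
(106 + u(h(-1, -1), (-5 - 5*2) - 4))² = (106 + (-5 + 2*((-5 - 5*2) - 4))⁻²)² = (106 + (-5 + 2*((-5 - 10) - 4))⁻²)² = (106 + (-5 + 2*(-15 - 4))⁻²)² = (106 + (-5 + 2*(-19))⁻²)² = (106 + (-5 - 38)⁻²)² = (106 + (-43)⁻²)² = (106 + 1/1849)² = (195995/1849)² = 38414040025/3418801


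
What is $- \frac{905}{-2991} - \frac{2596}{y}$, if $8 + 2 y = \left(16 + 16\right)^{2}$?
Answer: $- \frac{1826224}{379857} \approx -4.8077$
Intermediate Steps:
$y = 508$ ($y = -4 + \frac{\left(16 + 16\right)^{2}}{2} = -4 + \frac{32^{2}}{2} = -4 + \frac{1}{2} \cdot 1024 = -4 + 512 = 508$)
$- \frac{905}{-2991} - \frac{2596}{y} = - \frac{905}{-2991} - \frac{2596}{508} = \left(-905\right) \left(- \frac{1}{2991}\right) - \frac{649}{127} = \frac{905}{2991} - \frac{649}{127} = - \frac{1826224}{379857}$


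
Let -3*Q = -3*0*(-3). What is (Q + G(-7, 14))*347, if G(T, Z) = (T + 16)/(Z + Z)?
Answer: 3123/28 ≈ 111.54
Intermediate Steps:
G(T, Z) = (16 + T)/(2*Z) (G(T, Z) = (16 + T)/((2*Z)) = (16 + T)*(1/(2*Z)) = (16 + T)/(2*Z))
Q = 0 (Q = -(-3*0)*(-3)/3 = -0*(-3) = -⅓*0 = 0)
(Q + G(-7, 14))*347 = (0 + (½)*(16 - 7)/14)*347 = (0 + (½)*(1/14)*9)*347 = (0 + 9/28)*347 = (9/28)*347 = 3123/28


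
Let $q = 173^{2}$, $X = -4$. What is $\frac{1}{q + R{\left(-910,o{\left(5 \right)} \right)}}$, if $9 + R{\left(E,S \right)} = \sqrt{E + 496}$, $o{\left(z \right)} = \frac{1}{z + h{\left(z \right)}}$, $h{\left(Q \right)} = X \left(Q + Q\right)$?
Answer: $\frac{14960}{447603407} - \frac{3 i \sqrt{46}}{895206814} \approx 3.3422 \cdot 10^{-5} - 2.2729 \cdot 10^{-8} i$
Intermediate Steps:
$h{\left(Q \right)} = - 8 Q$ ($h{\left(Q \right)} = - 4 \left(Q + Q\right) = - 4 \cdot 2 Q = - 8 Q$)
$o{\left(z \right)} = - \frac{1}{7 z}$ ($o{\left(z \right)} = \frac{1}{z - 8 z} = \frac{1}{\left(-7\right) z} = - \frac{1}{7 z}$)
$R{\left(E,S \right)} = -9 + \sqrt{496 + E}$ ($R{\left(E,S \right)} = -9 + \sqrt{E + 496} = -9 + \sqrt{496 + E}$)
$q = 29929$
$\frac{1}{q + R{\left(-910,o{\left(5 \right)} \right)}} = \frac{1}{29929 - \left(9 - \sqrt{496 - 910}\right)} = \frac{1}{29929 - \left(9 - \sqrt{-414}\right)} = \frac{1}{29929 - \left(9 - 3 i \sqrt{46}\right)} = \frac{1}{29920 + 3 i \sqrt{46}}$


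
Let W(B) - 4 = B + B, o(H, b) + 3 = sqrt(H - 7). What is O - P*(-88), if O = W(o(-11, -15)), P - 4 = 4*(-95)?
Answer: -33090 + 6*I*sqrt(2) ≈ -33090.0 + 8.4853*I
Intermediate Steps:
o(H, b) = -3 + sqrt(-7 + H) (o(H, b) = -3 + sqrt(H - 7) = -3 + sqrt(-7 + H))
P = -376 (P = 4 + 4*(-95) = 4 - 380 = -376)
W(B) = 4 + 2*B (W(B) = 4 + (B + B) = 4 + 2*B)
O = -2 + 6*I*sqrt(2) (O = 4 + 2*(-3 + sqrt(-7 - 11)) = 4 + 2*(-3 + sqrt(-18)) = 4 + 2*(-3 + 3*I*sqrt(2)) = 4 + (-6 + 6*I*sqrt(2)) = -2 + 6*I*sqrt(2) ≈ -2.0 + 8.4853*I)
O - P*(-88) = (-2 + 6*I*sqrt(2)) - (-376)*(-88) = (-2 + 6*I*sqrt(2)) - 1*33088 = (-2 + 6*I*sqrt(2)) - 33088 = -33090 + 6*I*sqrt(2)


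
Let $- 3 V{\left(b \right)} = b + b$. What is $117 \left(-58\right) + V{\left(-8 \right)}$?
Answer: $- \frac{20342}{3} \approx -6780.7$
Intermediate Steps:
$V{\left(b \right)} = - \frac{2 b}{3}$ ($V{\left(b \right)} = - \frac{b + b}{3} = - \frac{2 b}{3}$)
$117 \left(-58\right) + V{\left(-8 \right)} = 117 \left(-58\right) - - \frac{16}{3} = -6786 + \frac{16}{3} = - \frac{20342}{3}$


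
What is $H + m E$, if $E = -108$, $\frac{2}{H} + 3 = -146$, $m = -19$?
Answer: $\frac{305746}{149} \approx 2052.0$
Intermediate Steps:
$H = - \frac{2}{149}$ ($H = \frac{2}{-3 - 146} = \frac{2}{-149} = 2 \left(- \frac{1}{149}\right) = - \frac{2}{149} \approx -0.013423$)
$H + m E = - \frac{2}{149} - -2052 = - \frac{2}{149} + 2052 = \frac{305746}{149}$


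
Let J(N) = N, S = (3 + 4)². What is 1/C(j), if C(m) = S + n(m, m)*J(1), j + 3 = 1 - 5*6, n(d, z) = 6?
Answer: 1/55 ≈ 0.018182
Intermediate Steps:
S = 49 (S = 7² = 49)
j = -32 (j = -3 + (1 - 5*6) = -3 + (1 - 30) = -3 - 29 = -32)
C(m) = 55 (C(m) = 49 + 6*1 = 49 + 6 = 55)
1/C(j) = 1/55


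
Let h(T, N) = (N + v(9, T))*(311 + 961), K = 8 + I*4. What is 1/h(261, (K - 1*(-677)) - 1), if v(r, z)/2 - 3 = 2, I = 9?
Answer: 1/928560 ≈ 1.0769e-6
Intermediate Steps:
v(r, z) = 10 (v(r, z) = 6 + 2*2 = 6 + 4 = 10)
K = 44 (K = 8 + 9*4 = 8 + 36 = 44)
h(T, N) = 12720 + 1272*N (h(T, N) = (N + 10)*(311 + 961) = (10 + N)*1272 = 12720 + 1272*N)
1/h(261, (K - 1*(-677)) - 1) = 1/(12720 + 1272*((44 - 1*(-677)) - 1)) = 1/(12720 + 1272*((44 + 677) - 1)) = 1/(12720 + 1272*(721 - 1)) = 1/(12720 + 1272*720) = 1/(12720 + 915840) = 1/928560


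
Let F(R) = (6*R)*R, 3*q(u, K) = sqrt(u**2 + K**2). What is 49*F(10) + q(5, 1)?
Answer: 29400 + sqrt(26)/3 ≈ 29402.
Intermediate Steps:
q(u, K) = sqrt(K**2 + u**2)/3 (q(u, K) = sqrt(u**2 + K**2)/3 = sqrt(K**2 + u**2)/3)
F(R) = 6*R**2
49*F(10) + q(5, 1) = 49*(6*10**2) + sqrt(1**2 + 5**2)/3 = 49*(6*100) + sqrt(1 + 25)/3 = 49*600 + sqrt(26)/3 = 29400 + sqrt(26)/3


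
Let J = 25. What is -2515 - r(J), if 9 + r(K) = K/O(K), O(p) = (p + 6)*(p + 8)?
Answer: -2563663/1023 ≈ -2506.0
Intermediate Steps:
O(p) = (6 + p)*(8 + p)
r(K) = -9 + K/(48 + K² + 14*K)
-2515 - r(J) = -2515 - (-9 + 25/(48 + 25² + 14*25)) = -2515 - (-9 + 25/(48 + 625 + 350)) = -2515 - (-9 + 25/1023) = -2515 - 1*(-9182/1023) = -2515 + 9182/1023 = -2563663/1023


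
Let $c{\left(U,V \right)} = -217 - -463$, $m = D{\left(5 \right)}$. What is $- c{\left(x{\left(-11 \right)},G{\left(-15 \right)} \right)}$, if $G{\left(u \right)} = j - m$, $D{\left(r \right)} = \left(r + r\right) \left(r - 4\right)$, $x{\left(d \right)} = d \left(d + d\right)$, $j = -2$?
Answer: $-246$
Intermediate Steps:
$x{\left(d \right)} = 2 d^{2}$ ($x{\left(d \right)} = d 2 d = 2 d^{2}$)
$D{\left(r \right)} = 2 r \left(-4 + r\right)$
$m = 10$ ($m = 2 \cdot 5 \left(-4 + 5\right) = 2 \cdot 5 \cdot 1 = 10$)
$G{\left(u \right)} = -12$ ($G{\left(u \right)} = -2 - 10 = -12$)
$c{\left(U,V \right)} = 246$ ($c{\left(U,V \right)} = -217 + 463 = 246$)
$- c{\left(x{\left(-11 \right)},G{\left(-15 \right)} \right)} = \left(-1\right) 246 = -246$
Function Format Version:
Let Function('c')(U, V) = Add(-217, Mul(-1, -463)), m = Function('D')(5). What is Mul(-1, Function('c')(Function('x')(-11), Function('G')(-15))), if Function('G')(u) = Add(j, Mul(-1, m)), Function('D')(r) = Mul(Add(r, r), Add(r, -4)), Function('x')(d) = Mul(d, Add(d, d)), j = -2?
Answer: -246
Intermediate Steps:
Function('x')(d) = Mul(2, Pow(d, 2)) (Function('x')(d) = Mul(d, Mul(2, d)) = Mul(2, Pow(d, 2)))
Function('D')(r) = Mul(2, r, Add(-4, r)) (Function('D')(r) = Mul(Mul(2, r), Add(-4, r)) = Mul(2, r, Add(-4, r)))
m = 10 (m = Mul(2, 5, Add(-4, 5)) = Mul(2, 5, 1) = 10)
Function('G')(u) = -12 (Function('G')(u) = Add(-2, Mul(-1, 10)) = Add(-2, -10) = -12)
Function('c')(U, V) = 246 (Function('c')(U, V) = Add(-217, 463) = 246)
Mul(-1, Function('c')(Function('x')(-11), Function('G')(-15))) = Mul(-1, 246) = -246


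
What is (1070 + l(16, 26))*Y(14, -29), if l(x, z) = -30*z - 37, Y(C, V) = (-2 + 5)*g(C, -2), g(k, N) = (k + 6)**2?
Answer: 303600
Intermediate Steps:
g(k, N) = (6 + k)**2
Y(C, V) = 3*(6 + C)**2 (Y(C, V) = (-2 + 5)*(6 + C)**2 = 3*(6 + C)**2)
l(x, z) = -37 - 30*z
(1070 + l(16, 26))*Y(14, -29) = (1070 + (-37 - 30*26))*(3*(6 + 14)**2) = (1070 + (-37 - 780))*(3*20**2) = (1070 - 817)*(3*400) = 253*1200 = 303600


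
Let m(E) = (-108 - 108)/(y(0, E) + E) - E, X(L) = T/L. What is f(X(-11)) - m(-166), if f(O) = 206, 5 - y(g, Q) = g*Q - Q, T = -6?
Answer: 4288/109 ≈ 39.339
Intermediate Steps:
X(L) = -6/L
y(g, Q) = 5 + Q - Q*g (y(g, Q) = 5 - (g*Q - Q) = 5 - (Q*g - Q) = 5 - (-Q + Q*g) = 5 + (Q - Q*g) = 5 + Q - Q*g)
m(E) = -E - 216/(5 + 2*E) (m(E) = (-108 - 108)/((5 + E - 1*E*0) + E) - E = -216/((5 + E + 0) + E) - E = -216/((5 + E) + E) - E = -216/(5 + 2*E) - E = -E - 216/(5 + 2*E))
f(X(-11)) - m(-166) = 206 - (-216 - 1*(-166)**2 - 1*(-166)*(5 - 166))/(5 + 2*(-166)) = 206 - (-216 - 1*27556 - 1*(-166)*(-161))/(5 - 332) = 206 - (-216 - 27556 - 26726)/(-327) = 206 - (-1)*(-54498)/327 = 206 - 1*18166/109 = 206 - 18166/109 = 4288/109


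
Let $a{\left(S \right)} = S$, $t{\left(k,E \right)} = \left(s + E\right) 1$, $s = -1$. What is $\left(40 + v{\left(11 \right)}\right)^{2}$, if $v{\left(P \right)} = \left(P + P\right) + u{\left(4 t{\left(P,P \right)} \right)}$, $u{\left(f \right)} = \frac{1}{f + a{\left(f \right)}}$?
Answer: $\frac{24611521}{6400} \approx 3845.6$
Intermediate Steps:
$t{\left(k,E \right)} = -1 + E$ ($t{\left(k,E \right)} = \left(-1 + E\right) 1 = -1 + E$)
$u{\left(f \right)} = \frac{1}{2 f}$ ($u{\left(f \right)} = \frac{1}{f + f} = \frac{1}{2 f}$)
$v{\left(P \right)} = \frac{1}{2 \left(-4 + 4 P\right)} + 2 P$ ($v{\left(P \right)} = \left(P + P\right) + \frac{1}{2 \cdot 4 \left(-1 + P\right)} = 2 P + \frac{1}{2 \left(-4 + 4 P\right)} = \frac{1}{2 \left(-4 + 4 P\right)} + 2 P$)
$\left(40 + v{\left(11 \right)}\right)^{2} = \left(40 + \frac{1 + 16 \cdot 11 \left(-1 + 11\right)}{8 \left(-1 + 11\right)}\right)^{2} = \left(40 + \frac{1 + 16 \cdot 11 \cdot 10}{8 \cdot 10}\right)^{2} = \left(40 + \frac{1}{8} \cdot \frac{1}{10} \left(1 + 1760\right)\right)^{2} = \left(40 + \frac{1}{8} \cdot \frac{1}{10} \cdot 1761\right)^{2} = \left(40 + \frac{1761}{80}\right)^{2} = \left(\frac{4961}{80}\right)^{2} = \frac{24611521}{6400}$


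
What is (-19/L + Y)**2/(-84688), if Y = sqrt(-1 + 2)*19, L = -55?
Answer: -70756/16011325 ≈ -0.0044191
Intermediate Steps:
Y = 19 (Y = sqrt(1)*19 = 1*19 = 19)
(-19/L + Y)**2/(-84688) = (-19/(-55) + 19)**2/(-84688) = (-19*(-1/55) + 19)**2*(-1/84688) = (19/55 + 19)**2*(-1/84688) = (1064/55)**2*(-1/84688) = (1132096/3025)*(-1/84688) = -70756/16011325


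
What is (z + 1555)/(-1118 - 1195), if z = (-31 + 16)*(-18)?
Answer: -1825/2313 ≈ -0.78902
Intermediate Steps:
z = 270 (z = -15*(-18) = 270)
(z + 1555)/(-1118 - 1195) = (270 + 1555)/(-1118 - 1195) = 1825/(-2313) = 1825*(-1/2313) = -1825/2313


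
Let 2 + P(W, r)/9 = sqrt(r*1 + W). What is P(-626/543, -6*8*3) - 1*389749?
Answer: -389767 + 3*I*sqrt(42798174)/181 ≈ -3.8977e+5 + 108.43*I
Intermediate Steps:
P(W, r) = -18 + 9*sqrt(W + r) (P(W, r) = -18 + 9*sqrt(r*1 + W) = -18 + 9*sqrt(r + W) = -18 + 9*sqrt(W + r))
P(-626/543, -6*8*3) - 1*389749 = (-18 + 9*sqrt(-626/543 - 6*8*3)) - 1*389749 = (-18 + 9*sqrt(-626*1/543 - 48*3)) - 389749 = (-18 + 9*sqrt(-626/543 - 144)) - 389749 = (-18 + 9*sqrt(-78818/543)) - 389749 = (-18 + 9*(I*sqrt(42798174)/543)) - 389749 = (-18 + 3*I*sqrt(42798174)/181) - 389749 = -389767 + 3*I*sqrt(42798174)/181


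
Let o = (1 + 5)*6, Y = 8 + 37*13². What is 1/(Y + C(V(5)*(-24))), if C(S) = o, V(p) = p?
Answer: 1/6297 ≈ 0.00015881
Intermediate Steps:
Y = 6261 (Y = 8 + 37*169 = 8 + 6253 = 6261)
o = 36 (o = 6*6 = 36)
C(S) = 36
1/(Y + C(V(5)*(-24))) = 1/(6261 + 36) = 1/6297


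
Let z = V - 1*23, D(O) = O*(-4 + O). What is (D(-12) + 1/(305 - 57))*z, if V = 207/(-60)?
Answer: -25189393/4960 ≈ -5078.5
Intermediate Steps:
V = -69/20 (V = 207*(-1/60) = -69/20 ≈ -3.4500)
z = -529/20 (z = -69/20 - 1*23 = -69/20 - 23 = -529/20 ≈ -26.450)
(D(-12) + 1/(305 - 57))*z = (-12*(-4 - 12) + 1/(305 - 57))*(-529/20) = (-12*(-16) + 1/248)*(-529/20) = (192 + 1/248)*(-529/20) = (47617/248)*(-529/20) = -25189393/4960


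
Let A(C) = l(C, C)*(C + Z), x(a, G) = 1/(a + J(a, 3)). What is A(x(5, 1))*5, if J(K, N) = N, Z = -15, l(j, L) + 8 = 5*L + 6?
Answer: 6545/64 ≈ 102.27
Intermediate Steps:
l(j, L) = -2 + 5*L (l(j, L) = -8 + (5*L + 6) = -8 + (6 + 5*L) = -2 + 5*L)
x(a, G) = 1/(3 + a) (x(a, G) = 1/(a + 3) = 1/(3 + a))
A(C) = (-15 + C)*(-2 + 5*C) (A(C) = (-2 + 5*C)*(C - 15) = (-2 + 5*C)*(-15 + C) = (-15 + C)*(-2 + 5*C))
A(x(5, 1))*5 = ((-15 + 1/(3 + 5))*(-2 + 5/(3 + 5)))*5 = ((-15 + 1/8)*(-2 + 5/8))*5 = ((-15 + ⅛)*(-2 + 5*(⅛)))*5 = -119*(-2 + 5/8)/8*5 = -119/8*(-11/8)*5 = (1309/64)*5 = 6545/64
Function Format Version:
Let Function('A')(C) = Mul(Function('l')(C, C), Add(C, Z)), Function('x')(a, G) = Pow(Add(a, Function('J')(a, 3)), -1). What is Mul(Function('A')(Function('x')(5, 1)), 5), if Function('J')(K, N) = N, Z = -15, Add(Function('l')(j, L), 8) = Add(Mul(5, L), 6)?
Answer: Rational(6545, 64) ≈ 102.27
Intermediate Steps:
Function('l')(j, L) = Add(-2, Mul(5, L)) (Function('l')(j, L) = Add(-8, Add(Mul(5, L), 6)) = Add(-8, Add(6, Mul(5, L))) = Add(-2, Mul(5, L)))
Function('x')(a, G) = Pow(Add(3, a), -1) (Function('x')(a, G) = Pow(Add(a, 3), -1) = Pow(Add(3, a), -1))
Function('A')(C) = Mul(Add(-15, C), Add(-2, Mul(5, C))) (Function('A')(C) = Mul(Add(-2, Mul(5, C)), Add(C, -15)) = Mul(Add(-2, Mul(5, C)), Add(-15, C)) = Mul(Add(-15, C), Add(-2, Mul(5, C))))
Mul(Function('A')(Function('x')(5, 1)), 5) = Mul(Mul(Add(-15, Pow(Add(3, 5), -1)), Add(-2, Mul(5, Pow(Add(3, 5), -1)))), 5) = Mul(Mul(Add(-15, Pow(8, -1)), Add(-2, Mul(5, Pow(8, -1)))), 5) = Mul(Mul(Add(-15, Rational(1, 8)), Add(-2, Mul(5, Rational(1, 8)))), 5) = Mul(Mul(Rational(-119, 8), Add(-2, Rational(5, 8))), 5) = Mul(Mul(Rational(-119, 8), Rational(-11, 8)), 5) = Mul(Rational(1309, 64), 5) = Rational(6545, 64)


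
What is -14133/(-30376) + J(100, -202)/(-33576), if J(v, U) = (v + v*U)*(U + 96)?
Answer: -2676857333/42496024 ≈ -62.991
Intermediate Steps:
J(v, U) = (96 + U)*(v + U*v) (J(v, U) = (v + U*v)*(96 + U) = (96 + U)*(v + U*v))
-14133/(-30376) + J(100, -202)/(-33576) = -14133/(-30376) + (100*(96 + (-202)² + 97*(-202)))/(-33576) = -14133*(-1/30376) + (100*(96 + 40804 - 19594))*(-1/33576) = 14133/30376 + (100*21306)*(-1/33576) = 14133/30376 + 2130600*(-1/33576) = 14133/30376 - 88775/1399 = -2676857333/42496024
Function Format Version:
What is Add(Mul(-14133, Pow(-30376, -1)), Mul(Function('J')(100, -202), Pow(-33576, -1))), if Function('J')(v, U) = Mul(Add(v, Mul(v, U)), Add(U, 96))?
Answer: Rational(-2676857333, 42496024) ≈ -62.991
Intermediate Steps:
Function('J')(v, U) = Mul(Add(96, U), Add(v, Mul(U, v))) (Function('J')(v, U) = Mul(Add(v, Mul(U, v)), Add(96, U)) = Mul(Add(96, U), Add(v, Mul(U, v))))
Add(Mul(-14133, Pow(-30376, -1)), Mul(Function('J')(100, -202), Pow(-33576, -1))) = Add(Mul(-14133, Pow(-30376, -1)), Mul(Mul(100, Add(96, Pow(-202, 2), Mul(97, -202))), Pow(-33576, -1))) = Add(Mul(-14133, Rational(-1, 30376)), Mul(Mul(100, Add(96, 40804, -19594)), Rational(-1, 33576))) = Add(Rational(14133, 30376), Mul(Mul(100, 21306), Rational(-1, 33576))) = Add(Rational(14133, 30376), Mul(2130600, Rational(-1, 33576))) = Add(Rational(14133, 30376), Rational(-88775, 1399)) = Rational(-2676857333, 42496024)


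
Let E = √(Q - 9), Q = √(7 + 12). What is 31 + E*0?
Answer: 31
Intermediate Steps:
Q = √19 ≈ 4.3589
E = √(-9 + √19) (E = √(√19 - 9) = √(-9 + √19) ≈ 2.1543*I)
31 + E*0 = 31 + √(-9 + √19)*0 = 31 + 0 = 31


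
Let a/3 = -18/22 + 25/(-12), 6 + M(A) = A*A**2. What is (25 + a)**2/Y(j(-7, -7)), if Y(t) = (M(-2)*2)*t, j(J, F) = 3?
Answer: -171363/54208 ≈ -3.1612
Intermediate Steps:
M(A) = -6 + A**3 (M(A) = -6 + A*A**2 = -6 + A**3)
a = -383/44 (a = 3*(-18/22 + 25/(-12)) = 3*(-18*1/22 + 25*(-1/12)) = 3*(-9/11 - 25/12) = 3*(-383/132) = -383/44 ≈ -8.7045)
Y(t) = -28*t (Y(t) = ((-6 + (-2)**3)*2)*t = ((-6 - 8)*2)*t = (-14*2)*t = -28*t)
(25 + a)**2/Y(j(-7, -7)) = (25 - 383/44)**2/((-28*3)) = (717/44)**2/(-84) = (514089/1936)*(-1/84) = -171363/54208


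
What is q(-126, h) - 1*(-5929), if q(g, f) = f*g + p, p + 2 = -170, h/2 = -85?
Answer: 27177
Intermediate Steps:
h = -170 (h = 2*(-85) = -170)
p = -172 (p = -2 - 170 = -172)
q(g, f) = -172 + f*g (q(g, f) = f*g - 172 = -172 + f*g)
q(-126, h) - 1*(-5929) = (-172 - 170*(-126)) - 1*(-5929) = (-172 + 21420) + 5929 = 21248 + 5929 = 27177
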